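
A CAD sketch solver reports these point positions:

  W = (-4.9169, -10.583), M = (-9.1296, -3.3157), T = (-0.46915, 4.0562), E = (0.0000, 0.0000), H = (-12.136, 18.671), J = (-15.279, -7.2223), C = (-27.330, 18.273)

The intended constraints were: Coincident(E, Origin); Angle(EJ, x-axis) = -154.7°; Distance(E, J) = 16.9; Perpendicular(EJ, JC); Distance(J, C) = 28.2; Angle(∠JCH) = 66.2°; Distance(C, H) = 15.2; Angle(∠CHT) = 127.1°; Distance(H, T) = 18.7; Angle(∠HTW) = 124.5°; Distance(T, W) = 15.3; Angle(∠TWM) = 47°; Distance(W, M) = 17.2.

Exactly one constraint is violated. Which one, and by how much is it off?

Distance(W, M) = 17.2 — off by 8.80.

E = (0.00, 0.00) ✓; EJ at -154.7° ✓; |EJ| = 16.90 ✓; ∠(EJ, JC) = 90.00° ✓; |JC| = 28.20 ✓; ∠JCH = 66.20° ✓; |CH| = 15.20 ✓; ∠CHT = 127.1° ✓; |HT| = 18.70 ✓; ∠HTW = 124.5° ✓; |TW| = 15.30 ✓; ∠TWM = 47.00° ✓; |WM| = 8.400 ✗.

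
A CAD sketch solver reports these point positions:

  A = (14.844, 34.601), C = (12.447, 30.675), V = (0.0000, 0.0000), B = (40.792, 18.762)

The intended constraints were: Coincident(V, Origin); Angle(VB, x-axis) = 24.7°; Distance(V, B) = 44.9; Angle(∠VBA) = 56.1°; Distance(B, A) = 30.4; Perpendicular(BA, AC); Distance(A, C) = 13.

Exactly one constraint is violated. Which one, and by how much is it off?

Distance(A, C) = 13 — off by 8.40.

V = (0.00, 0.00) ✓; VB at 24.70° ✓; |VB| = 44.90 ✓; ∠VBA = 56.10° ✓; |BA| = 30.40 ✓; ∠(BA, AC) = 89.99° ✓; |AC| = 4.600 ✗.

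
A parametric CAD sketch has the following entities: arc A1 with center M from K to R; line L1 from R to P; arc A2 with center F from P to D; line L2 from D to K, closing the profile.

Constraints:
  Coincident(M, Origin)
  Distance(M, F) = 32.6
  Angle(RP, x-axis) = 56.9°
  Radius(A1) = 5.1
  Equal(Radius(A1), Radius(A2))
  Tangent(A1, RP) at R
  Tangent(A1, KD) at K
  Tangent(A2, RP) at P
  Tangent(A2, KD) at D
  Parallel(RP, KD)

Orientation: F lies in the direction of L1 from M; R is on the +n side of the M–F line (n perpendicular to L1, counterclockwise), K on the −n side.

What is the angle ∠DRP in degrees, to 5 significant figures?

17.374°

Tangency of A1 to both parallel lines with radius 5.1 puts R and K at M ± 5.1·n: R = (-4.2724, 2.7851), K = (4.2724, -2.7851). Equal radii place P and D the same way about F: P = F + 5.1·n = (13.531, 30.095), D = F − 5.1·n = (22.075, 24.525). Then cos ∠DRP = RD·RP / (|RD||RP|), giving 17.374°.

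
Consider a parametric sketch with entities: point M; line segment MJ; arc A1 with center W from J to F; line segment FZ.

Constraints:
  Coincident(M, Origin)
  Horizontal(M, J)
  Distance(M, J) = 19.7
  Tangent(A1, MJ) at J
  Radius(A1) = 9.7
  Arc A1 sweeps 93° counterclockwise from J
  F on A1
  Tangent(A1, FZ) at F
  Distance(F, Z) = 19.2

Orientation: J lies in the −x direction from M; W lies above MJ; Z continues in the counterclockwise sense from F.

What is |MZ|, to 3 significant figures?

31.4

M is at the origin; MJ is horizontal with |MJ| = 19.7 and J on the −x side, so J = (-19.7, 0.00). Tangency of A1 to MJ means the radius WJ is perpendicular to MJ, so W = J + (0, 9.7) = (-19.7, 9.70). On A1, J sits at bearing -90° from W; a 93° counterclockwise sweep puts F at bearing 3°, so F = W + 9.7·(cos 3°, sin 3°) = (-10.0, 10.2). Since A1 is tangent to FZ there, WF ⟂ FZ, so FZ runs along (−sin 3°, cos 3°); with |FZ| = 19.2, Z = (-11.0, 29.4). Then |MZ| = |Z − M| = 31.4.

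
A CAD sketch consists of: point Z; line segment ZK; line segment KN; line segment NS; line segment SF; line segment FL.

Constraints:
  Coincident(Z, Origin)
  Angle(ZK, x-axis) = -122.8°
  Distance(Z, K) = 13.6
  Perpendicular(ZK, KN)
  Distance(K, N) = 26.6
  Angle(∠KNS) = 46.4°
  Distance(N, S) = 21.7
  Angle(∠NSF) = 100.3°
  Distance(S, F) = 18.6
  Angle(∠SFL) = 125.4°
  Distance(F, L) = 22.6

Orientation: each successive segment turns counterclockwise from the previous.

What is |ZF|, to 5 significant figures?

8.9922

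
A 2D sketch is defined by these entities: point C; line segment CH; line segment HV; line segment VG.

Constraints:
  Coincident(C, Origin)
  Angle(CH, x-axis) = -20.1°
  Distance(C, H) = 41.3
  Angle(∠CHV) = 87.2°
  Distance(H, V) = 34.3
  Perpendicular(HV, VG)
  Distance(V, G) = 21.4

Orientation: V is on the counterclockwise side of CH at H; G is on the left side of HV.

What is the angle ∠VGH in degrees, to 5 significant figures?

58.040°

C is at the origin; CH runs at -20.1° with length 41.3, so H = 41.3·(cos -20.1°, sin -20.1°) = (38.785, -14.193). ∠CHV = 87.2°, so HV runs at -20.1° + (180° − 87.2°) = 72.700° from the x-axis; with |HV| = 34.3, V = H + 34.3·(cos 72.700°, sin 72.700°) = (48.985, 18.555). HV is perpendicular to VG; with |VG| = 21.4 on the left of HV, G = V + 21.4·(-0.95476, 0.29737) = (28.553, 24.919). Then cos ∠VGH = GV·GH / (|GV||GH|), giving 58.040°.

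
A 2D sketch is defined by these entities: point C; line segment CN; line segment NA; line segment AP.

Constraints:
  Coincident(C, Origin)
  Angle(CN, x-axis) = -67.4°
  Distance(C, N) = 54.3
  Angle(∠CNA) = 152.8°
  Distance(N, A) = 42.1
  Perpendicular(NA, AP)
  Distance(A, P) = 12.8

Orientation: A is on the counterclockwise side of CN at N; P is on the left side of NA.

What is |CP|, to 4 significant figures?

91.19

C is at the origin; CN runs at -67.4° with length 54.3, so N = 54.3·(cos -67.4°, sin -67.4°) = (20.87, -50.13). ∠CNA = 152.8°, so NA runs at -67.4° + (180° − 152.8°) = -40.20° from the x-axis; with |NA| = 42.1, A = N + 42.1·(cos -40.20°, sin -40.20°) = (53.02, -77.30). The perpendicularity gives AP at right angles to NA; with |AP| = 12.8 on the left of NA, P = A + 12.8·(0.6455, 0.7638) = (61.28, -67.53). Then |CP| = |P − C| = 91.19.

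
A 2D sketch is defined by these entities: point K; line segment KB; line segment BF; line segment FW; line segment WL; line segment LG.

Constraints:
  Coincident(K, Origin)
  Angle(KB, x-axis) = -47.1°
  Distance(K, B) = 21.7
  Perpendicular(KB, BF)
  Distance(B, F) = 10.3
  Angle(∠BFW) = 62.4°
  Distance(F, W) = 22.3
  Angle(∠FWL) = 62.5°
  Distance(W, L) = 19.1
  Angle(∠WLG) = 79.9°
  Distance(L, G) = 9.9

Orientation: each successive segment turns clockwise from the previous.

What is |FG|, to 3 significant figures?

12.3

K is at the origin; KB runs at -47.1° with length 21.7, so B = (14.8, -15.9). The perpendicularity gives BF at right angles to KB, so BF runs at -137°; with |BF| = 10.3, F = (7.23, -22.9). ∠BFW = 62.4° gives FW at 105° from the x-axis; with |FW| = 22.3, W = (1.34, -1.40). ∠FWL = 62.5° gives WL at -12.2° from the x-axis; with |WL| = 19.1, L = (20.0, -5.43). ∠WLG = 79.9° gives LG at -112° from the x-axis; with |LG| = 9.9, G = (16.3, -14.6). Then |FG| = |G − F| = 12.3.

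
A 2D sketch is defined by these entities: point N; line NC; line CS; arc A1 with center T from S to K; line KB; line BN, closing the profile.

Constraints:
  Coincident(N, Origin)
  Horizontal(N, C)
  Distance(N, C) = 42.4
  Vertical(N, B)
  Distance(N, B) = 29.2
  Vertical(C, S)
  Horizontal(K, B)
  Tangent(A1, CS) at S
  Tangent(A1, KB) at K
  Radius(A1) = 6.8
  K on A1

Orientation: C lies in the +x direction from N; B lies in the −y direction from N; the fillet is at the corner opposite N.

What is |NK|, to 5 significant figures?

46.043

The virtual corner opposite N is at (42.400, -29.200). Tangency of A1 to CS means the radius TS is perpendicular to CS and the tangent condition forces TK to be normal to KB, with radius 6.8, so the center T sits 6.8 in from both sides at T = (35.600, -22.400). That places the tangent points at S = (42.400, -22.400) on CS and K = (35.600, -29.200) on KB. Then |NK| = |K − N| = 46.043.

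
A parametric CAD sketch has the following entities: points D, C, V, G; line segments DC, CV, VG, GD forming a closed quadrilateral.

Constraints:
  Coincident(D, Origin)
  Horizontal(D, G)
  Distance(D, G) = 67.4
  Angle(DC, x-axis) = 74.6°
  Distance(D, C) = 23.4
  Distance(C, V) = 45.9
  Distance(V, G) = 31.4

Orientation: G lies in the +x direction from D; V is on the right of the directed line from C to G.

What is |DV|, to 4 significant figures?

39.35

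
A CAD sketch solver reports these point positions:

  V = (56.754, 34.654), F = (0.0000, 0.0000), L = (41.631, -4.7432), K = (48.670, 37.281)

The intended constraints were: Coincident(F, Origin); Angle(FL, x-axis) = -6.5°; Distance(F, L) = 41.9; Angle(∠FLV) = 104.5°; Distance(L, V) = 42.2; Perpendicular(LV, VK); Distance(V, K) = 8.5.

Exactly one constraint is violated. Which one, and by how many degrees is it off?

Perpendicular(LV, VK) — off by 3.00°.

F = (0.00, 0.00) ✓; FL at -6.500° ✓; |FL| = 41.90 ✓; ∠FLV = 104.5° ✓; |LV| = 42.20 ✓; ∠(LV, VK) = 93.00° ✗; |VK| = 8.500 ✓.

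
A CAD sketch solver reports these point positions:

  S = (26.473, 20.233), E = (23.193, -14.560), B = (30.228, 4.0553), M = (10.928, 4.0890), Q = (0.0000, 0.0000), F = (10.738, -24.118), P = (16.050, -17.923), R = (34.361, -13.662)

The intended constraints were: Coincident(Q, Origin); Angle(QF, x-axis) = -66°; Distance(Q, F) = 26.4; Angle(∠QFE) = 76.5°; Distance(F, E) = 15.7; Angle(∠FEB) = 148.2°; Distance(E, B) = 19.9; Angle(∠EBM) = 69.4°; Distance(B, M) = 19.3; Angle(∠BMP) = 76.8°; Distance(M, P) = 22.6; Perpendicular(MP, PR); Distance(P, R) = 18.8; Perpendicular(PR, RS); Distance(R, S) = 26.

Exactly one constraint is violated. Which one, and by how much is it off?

Distance(R, S) = 26 — off by 8.80.

Q = (0.00, 0.00) ✓; QF at -66.00° ✓; |QF| = 26.40 ✓; ∠QFE = 76.50° ✓; |FE| = 15.70 ✓; ∠FEB = 148.2° ✓; |EB| = 19.90 ✓; ∠EBM = 69.40° ✓; |BM| = 19.30 ✓; ∠BMP = 76.80° ✓; |MP| = 22.60 ✓; ∠(MP, PR) = 90.00° ✓; |PR| = 18.80 ✓; ∠(PR, RS) = 90.00° ✓; |RS| = 34.80 ✗.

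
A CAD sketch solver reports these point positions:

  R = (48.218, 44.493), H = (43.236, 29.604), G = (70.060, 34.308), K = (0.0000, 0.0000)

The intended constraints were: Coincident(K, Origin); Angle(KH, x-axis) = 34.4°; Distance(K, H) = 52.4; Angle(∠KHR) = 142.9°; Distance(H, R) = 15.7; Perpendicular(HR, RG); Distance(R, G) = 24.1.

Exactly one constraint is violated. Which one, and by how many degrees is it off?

Perpendicular(HR, RG) — off by 6.50°.

K = (0.00, 0.00) ✓; KH at 34.40° ✓; |KH| = 52.40 ✓; ∠KHR = 142.9° ✓; |HR| = 15.70 ✓; ∠(HR, RG) = 96.50° ✗; |RG| = 24.10 ✓.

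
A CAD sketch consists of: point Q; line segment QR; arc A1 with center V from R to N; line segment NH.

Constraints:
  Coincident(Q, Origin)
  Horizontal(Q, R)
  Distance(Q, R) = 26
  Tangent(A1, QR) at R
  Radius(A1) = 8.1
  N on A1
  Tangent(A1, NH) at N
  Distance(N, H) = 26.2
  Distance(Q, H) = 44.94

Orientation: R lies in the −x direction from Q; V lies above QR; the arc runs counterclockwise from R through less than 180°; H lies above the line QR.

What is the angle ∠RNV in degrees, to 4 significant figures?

34.75°

Q is at the origin; Q and R share the same y with |QR| = 26.0 and R on the −x side, so R = (-26.00, 0.000). A1 meets QR tangentially, so VR is at right angles to QR, so V = R + (0, 8.1) = (-26.00, 8.100). Since VN ⟂ NH (tangency), |VH| = √(8.1² + 26.2²) = 27.42 regardless of where N sits on A1. So H lies on both circle(Q, 44.94) and circle(V, 27.42); the above-QR intersection is H = (-27.59, 35.48). N is the foot of the tangent from H: N = (-18.41, 10.94).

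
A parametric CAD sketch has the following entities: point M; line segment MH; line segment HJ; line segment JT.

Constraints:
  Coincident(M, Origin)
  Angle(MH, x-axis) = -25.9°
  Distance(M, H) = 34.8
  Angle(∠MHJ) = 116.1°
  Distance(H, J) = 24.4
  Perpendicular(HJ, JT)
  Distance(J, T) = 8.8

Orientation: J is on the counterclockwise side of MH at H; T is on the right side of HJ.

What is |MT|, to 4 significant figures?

56.40

M is at the origin; MH runs at -25.9° with length 34.8, so H = 34.8·(cos -25.9°, sin -25.9°) = (31.30, -15.20). ∠MHJ = 116.1°, so HJ runs at -25.9° + (180° − 116.1°) = 38.00° from the x-axis; with |HJ| = 24.4, J = H + 24.4·(cos 38.00°, sin 38.00°) = (50.53, -0.1786). HJ is perpendicular to JT; with |JT| = 8.8 on the right of HJ, T = J + 8.8·(0.6157, -0.7880) = (55.95, -7.113). Then |MT| = |T − M| = 56.40.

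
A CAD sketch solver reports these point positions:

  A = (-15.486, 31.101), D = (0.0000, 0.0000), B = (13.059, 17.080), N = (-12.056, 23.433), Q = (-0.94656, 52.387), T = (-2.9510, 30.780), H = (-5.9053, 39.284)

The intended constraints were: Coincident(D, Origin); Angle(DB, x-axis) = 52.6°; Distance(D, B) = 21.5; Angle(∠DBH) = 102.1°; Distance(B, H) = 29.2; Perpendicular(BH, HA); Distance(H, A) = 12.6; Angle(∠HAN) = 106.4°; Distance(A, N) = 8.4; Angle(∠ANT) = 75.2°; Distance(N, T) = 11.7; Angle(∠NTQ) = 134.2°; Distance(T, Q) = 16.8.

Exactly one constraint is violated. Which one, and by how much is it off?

Distance(T, Q) = 16.8 — off by 4.90.

D = (0.00, 0.00) ✓; DB at 52.60° ✓; |DB| = 21.50 ✓; ∠DBH = 102.1° ✓; |BH| = 29.20 ✓; ∠(BH, HA) = 90.00° ✓; |HA| = 12.60 ✓; ∠HAN = 106.4° ✓; |AN| = 8.400 ✓; ∠ANT = 75.20° ✓; |NT| = 11.70 ✓; ∠NTQ = 134.2° ✓; |TQ| = 21.70 ✗.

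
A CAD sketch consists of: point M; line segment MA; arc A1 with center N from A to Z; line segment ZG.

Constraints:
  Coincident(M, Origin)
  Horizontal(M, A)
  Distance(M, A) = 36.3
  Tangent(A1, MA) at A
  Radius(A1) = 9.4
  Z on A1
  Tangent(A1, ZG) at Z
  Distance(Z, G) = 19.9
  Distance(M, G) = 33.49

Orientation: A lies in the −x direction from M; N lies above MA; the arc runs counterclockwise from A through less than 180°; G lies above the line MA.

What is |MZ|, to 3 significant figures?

28.1

Checks: |NZ| = 9.400 ✓; ∠(NZ, ZG) = 90.00° ✓; |ZG| = 19.90 ✓; |MG| = 33.49 ✓.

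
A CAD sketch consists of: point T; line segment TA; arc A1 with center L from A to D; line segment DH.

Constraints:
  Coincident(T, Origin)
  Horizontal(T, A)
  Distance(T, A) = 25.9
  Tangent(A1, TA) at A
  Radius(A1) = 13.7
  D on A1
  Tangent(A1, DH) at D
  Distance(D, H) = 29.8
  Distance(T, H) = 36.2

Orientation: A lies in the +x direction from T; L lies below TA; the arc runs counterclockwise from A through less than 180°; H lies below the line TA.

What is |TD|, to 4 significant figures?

15.73

T is at the origin; T and A share the same y with |TA| = 25.9 and A on the +x side, so A = (25.90, 0.000). Since A1 is tangent to TA there, LA ⟂ TA, so L = A + (0, -13.7) = (25.90, -13.70). Since LD ⟂ DH (tangency), |LH| = √(13.7² + 29.8²) = 32.80 regardless of where D sits on A1. So H lies on both circle(T, 36.2) and circle(L, 32.80); the below-TA intersection is H = (1.985, -36.15). D is the foot of the tangent from H: D = (13.21, -8.540).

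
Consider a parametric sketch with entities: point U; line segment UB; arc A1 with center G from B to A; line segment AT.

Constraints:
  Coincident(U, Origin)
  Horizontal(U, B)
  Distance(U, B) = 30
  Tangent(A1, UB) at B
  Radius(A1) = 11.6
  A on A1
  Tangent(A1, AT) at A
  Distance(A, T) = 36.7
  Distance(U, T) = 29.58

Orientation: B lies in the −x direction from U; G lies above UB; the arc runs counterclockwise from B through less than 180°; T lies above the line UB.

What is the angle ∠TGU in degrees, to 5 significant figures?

48.488°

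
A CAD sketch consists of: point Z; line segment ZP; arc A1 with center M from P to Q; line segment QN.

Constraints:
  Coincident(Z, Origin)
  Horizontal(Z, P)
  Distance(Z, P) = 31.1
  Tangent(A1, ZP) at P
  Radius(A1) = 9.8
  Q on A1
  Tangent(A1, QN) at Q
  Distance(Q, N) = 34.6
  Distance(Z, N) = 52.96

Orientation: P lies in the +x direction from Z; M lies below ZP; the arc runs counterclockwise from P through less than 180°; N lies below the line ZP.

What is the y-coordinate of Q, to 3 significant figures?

-11.4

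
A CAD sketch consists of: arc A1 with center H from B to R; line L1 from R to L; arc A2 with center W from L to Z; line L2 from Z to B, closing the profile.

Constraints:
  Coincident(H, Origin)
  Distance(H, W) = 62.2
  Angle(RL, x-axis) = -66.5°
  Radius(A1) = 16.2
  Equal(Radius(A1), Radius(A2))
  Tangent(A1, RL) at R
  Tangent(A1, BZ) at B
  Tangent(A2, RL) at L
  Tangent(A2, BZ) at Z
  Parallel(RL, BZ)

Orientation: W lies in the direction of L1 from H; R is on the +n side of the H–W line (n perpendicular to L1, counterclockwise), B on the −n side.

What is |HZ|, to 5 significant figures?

64.275

Tangency of A1 to both parallel lines with radius 16.2 puts R and B at H ± 16.2·n: R = (14.856, 6.4597), B = (-14.856, -6.4597). Equal radii place L and Z the same way about W: L = W + 16.2·n = (39.659, -50.581), Z = W − 16.2·n = (9.9458, -63.501). Then |HZ| = |Z − H| = 64.275.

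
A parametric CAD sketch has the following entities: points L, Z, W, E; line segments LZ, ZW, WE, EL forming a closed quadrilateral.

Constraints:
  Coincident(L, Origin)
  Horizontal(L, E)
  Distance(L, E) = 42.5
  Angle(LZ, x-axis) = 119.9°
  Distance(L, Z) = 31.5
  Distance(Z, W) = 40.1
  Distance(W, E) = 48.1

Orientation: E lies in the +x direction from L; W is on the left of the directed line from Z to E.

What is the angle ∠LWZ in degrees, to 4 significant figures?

40.66°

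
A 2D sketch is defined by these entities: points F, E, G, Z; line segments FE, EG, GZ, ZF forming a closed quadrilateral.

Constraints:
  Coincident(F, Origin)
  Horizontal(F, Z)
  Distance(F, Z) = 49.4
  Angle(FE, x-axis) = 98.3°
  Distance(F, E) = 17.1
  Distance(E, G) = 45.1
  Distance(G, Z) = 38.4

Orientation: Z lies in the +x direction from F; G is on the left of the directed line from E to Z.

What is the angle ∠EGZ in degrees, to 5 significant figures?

81.166°

Checks: |EG| = 45.10 ✓; |GZ| = 38.40 ✓.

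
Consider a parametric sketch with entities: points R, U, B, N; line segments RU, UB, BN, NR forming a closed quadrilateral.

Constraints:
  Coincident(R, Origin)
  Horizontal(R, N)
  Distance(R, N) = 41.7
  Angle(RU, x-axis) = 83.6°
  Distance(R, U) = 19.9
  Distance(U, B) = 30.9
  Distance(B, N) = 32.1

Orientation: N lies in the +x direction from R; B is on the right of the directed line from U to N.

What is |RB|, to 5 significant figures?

14.840

Checks: |UB| = 30.90 ✓; |BN| = 32.10 ✓.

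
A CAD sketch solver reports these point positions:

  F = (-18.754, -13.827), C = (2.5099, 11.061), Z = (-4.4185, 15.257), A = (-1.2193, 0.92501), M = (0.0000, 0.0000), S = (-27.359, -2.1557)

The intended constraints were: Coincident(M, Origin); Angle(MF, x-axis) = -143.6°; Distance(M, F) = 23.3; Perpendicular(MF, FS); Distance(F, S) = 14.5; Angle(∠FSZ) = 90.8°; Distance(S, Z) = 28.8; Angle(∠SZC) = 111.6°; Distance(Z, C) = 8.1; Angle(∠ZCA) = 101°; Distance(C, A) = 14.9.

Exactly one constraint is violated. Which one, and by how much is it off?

Distance(C, A) = 14.9 — off by 4.10.

M = (0.00, 0.00) ✓; MF at -143.6° ✓; |MF| = 23.30 ✓; ∠(MF, FS) = 90.00° ✓; |FS| = 14.50 ✓; ∠FSZ = 90.80° ✓; |SZ| = 28.80 ✓; ∠SZC = 111.6° ✓; |ZC| = 8.100 ✓; ∠ZCA = 101.0° ✓; |CA| = 10.80 ✗.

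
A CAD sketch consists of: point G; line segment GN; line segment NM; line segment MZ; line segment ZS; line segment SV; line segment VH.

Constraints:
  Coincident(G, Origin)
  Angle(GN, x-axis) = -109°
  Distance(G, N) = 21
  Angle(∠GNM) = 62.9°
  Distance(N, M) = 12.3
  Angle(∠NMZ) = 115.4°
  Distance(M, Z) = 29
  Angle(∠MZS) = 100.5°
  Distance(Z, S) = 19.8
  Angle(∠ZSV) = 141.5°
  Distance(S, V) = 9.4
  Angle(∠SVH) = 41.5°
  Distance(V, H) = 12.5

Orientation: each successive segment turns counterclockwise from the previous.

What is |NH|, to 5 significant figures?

30.883

G is at the origin; GN runs at -109.0° with length 21.0, so N = (-6.8369, -19.856). ∠GNM = 62.9° gives NM at 8.1000° from the x-axis; with |NM| = 12.3, M = (5.3404, -18.123). ∠NMZ = 115.4° gives MZ at 72.700° from the x-axis; with |MZ| = 29.0, Z = (13.964, 9.5653). ∠MZS = 100.5° gives ZS at 152.20° from the x-axis; with |ZS| = 19.8, S = (-3.5505, 18.800). ∠ZSV = 141.5° gives SV at -169.30° from the x-axis; with |SV| = 9.4, V = (-12.787, 17.054). ∠SVH = 41.5° gives VH at -30.800° from the x-axis; with |VH| = 12.5, H = (-2.0500, 10.654). Then |NH| = |H − N| = 30.883.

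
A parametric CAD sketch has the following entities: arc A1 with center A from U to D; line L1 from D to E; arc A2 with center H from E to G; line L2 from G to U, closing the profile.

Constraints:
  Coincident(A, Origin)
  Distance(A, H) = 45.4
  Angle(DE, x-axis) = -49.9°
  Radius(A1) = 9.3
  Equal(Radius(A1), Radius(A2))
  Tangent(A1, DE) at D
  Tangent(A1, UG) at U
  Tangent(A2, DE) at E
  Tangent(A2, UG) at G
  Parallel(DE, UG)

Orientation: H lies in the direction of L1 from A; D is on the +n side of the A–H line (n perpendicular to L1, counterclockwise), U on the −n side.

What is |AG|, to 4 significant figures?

46.34

The slot axis is L1's direction at -49.9°, so u = (cos -49.9°, sin -49.9°) = (0.6441, -0.7649) and n = (−sin -49.9°, cos -49.9°) = (0.7649, 0.6441). A is at the origin and H lies 45.4 along u from A, so H = 45.4·u = (29.24, -34.73). Tangency of A1 to both parallel lines with radius 9.3 puts D and U at A ± 9.3·n: D = (7.114, 5.990), U = (-7.114, -5.990). Equal radii place E and G the same way about H: E = H + 9.3·n = (36.36, -28.74), G = H − 9.3·n = (22.13, -40.72). Then |AG| = |G − A| = 46.34.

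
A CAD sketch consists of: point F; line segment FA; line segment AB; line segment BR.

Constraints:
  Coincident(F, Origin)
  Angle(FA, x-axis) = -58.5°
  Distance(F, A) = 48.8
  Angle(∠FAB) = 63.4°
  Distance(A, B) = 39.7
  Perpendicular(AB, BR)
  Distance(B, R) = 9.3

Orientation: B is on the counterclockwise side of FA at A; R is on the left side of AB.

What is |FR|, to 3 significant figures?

38.7

F is at the origin; FA runs at -58.5° with length 48.8, so A = 48.8·(cos -58.5°, sin -58.5°) = (25.5, -41.6). ∠FAB = 63.4°, so AB runs at -58.5° + (180° − 63.4°) = 58.1° from the x-axis; with |AB| = 39.7, B = A + 39.7·(cos 58.1°, sin 58.1°) = (46.5, -7.90). The perpendicularity gives BR at right angles to AB; with |BR| = 9.3 on the left of AB, R = B + 9.3·(-0.849, 0.528) = (38.6, -2.99). Then |FR| = |R − F| = 38.7.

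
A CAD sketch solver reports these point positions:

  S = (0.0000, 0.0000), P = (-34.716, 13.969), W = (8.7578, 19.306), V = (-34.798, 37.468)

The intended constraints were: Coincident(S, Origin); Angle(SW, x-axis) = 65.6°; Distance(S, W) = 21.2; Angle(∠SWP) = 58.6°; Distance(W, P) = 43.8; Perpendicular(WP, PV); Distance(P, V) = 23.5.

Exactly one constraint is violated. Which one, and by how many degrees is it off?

Perpendicular(WP, PV) — off by 6.80°.

S = (0.00, 0.00) ✓; SW at 65.60° ✓; |SW| = 21.20 ✓; ∠SWP = 58.60° ✓; |WP| = 43.80 ✓; ∠(WP, PV) = 96.80° ✗; |PV| = 23.50 ✓.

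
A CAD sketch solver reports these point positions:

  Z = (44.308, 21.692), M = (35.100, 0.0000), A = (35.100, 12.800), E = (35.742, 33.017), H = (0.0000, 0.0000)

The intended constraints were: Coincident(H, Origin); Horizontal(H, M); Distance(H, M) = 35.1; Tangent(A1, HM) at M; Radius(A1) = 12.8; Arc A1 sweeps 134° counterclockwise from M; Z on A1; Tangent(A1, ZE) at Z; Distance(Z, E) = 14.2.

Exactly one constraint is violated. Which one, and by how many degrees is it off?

Tangent(A1, ZE) at Z — off by 6.90°.

H = (0.00, 0.00) ✓; H.y = 0.00, M.y = 0.00 ✓; |HM| = 35.10 ✓; ∠(AM, MH) = 90.00° ✓; |AM| = 12.80 ✓; bearing(A→Z) − bearing(A→M) = 134.0° ✓; |AZ| = 12.80 ✓; ∠(AZ, ZE) = 96.90° ✗; |ZE| = 14.20 ✓.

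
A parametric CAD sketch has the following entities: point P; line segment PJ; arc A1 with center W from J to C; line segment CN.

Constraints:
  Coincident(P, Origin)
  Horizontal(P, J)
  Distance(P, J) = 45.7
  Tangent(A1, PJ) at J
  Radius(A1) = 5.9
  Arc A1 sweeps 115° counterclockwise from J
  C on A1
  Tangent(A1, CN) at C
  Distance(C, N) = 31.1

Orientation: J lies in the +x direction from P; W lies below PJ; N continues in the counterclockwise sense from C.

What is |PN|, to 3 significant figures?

64.8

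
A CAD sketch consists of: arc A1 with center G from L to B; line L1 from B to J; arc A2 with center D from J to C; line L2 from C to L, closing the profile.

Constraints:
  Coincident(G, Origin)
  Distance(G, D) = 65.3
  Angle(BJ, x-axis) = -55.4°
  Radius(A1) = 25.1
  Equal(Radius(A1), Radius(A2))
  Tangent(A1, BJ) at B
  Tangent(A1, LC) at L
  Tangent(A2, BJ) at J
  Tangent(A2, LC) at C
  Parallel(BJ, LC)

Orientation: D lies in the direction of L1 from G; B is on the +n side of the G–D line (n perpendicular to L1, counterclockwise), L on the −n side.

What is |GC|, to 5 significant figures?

69.958

The slot axis is L1's direction at -55.4°, so u = (cos -55.4°, sin -55.4°) = (0.56784, -0.82314) and n = (−sin -55.4°, cos -55.4°) = (0.82314, 0.56784). G is at the origin and D lies 65.3 along u from G, so D = 65.3·u = (37.080, -53.751). Tangency of A1 to both parallel lines with radius 25.1 puts B and L at G ± 25.1·n: B = (20.661, 14.253), L = (-20.661, -14.253). Equal radii place J and C the same way about D: J = D + 25.1·n = (57.741, -39.498), C = D − 25.1·n = (16.419, -68.004). Then |GC| = |C − G| = 69.958.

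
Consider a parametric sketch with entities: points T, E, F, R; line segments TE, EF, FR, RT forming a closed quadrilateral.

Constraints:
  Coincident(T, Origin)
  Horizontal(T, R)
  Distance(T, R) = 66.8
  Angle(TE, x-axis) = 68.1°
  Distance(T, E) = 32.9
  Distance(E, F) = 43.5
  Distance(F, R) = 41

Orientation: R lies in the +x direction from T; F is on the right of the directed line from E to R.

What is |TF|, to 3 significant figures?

29.0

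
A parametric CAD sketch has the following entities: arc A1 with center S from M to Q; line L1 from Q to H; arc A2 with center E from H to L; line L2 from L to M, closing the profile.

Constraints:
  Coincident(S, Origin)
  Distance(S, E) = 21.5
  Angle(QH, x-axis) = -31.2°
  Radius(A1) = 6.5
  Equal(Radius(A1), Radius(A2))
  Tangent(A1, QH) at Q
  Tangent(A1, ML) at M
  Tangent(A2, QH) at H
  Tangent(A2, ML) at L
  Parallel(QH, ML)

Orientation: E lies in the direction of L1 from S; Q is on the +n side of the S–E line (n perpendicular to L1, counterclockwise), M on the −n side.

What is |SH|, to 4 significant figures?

22.46

Tangency of A1 to both parallel lines with radius 6.5 puts Q and M at S ± 6.5·n: Q = (3.367, 5.560), M = (-3.367, -5.560). Equal radii place H and L the same way about E: H = E + 6.5·n = (21.76, -5.578), L = E − 6.5·n = (15.02, -16.70). Then |SH| = |H − S| = 22.46.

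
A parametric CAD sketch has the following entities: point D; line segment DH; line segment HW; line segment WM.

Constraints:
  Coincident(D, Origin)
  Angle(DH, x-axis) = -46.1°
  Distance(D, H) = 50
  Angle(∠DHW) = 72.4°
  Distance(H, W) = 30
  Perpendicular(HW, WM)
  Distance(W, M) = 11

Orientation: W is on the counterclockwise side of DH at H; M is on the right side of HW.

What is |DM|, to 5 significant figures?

60.518

D is at the origin; DH runs at -46.1° with length 50.0, so H = 50.0·(cos -46.1°, sin -46.1°) = (34.670, -36.028). ∠DHW = 72.4°, so HW runs at -46.1° + (180° − 72.4°) = 61.500° from the x-axis; with |HW| = 30.0, W = H + 30.0·(cos 61.500°, sin 61.500°) = (48.985, -9.6630). HW ⟂ WM; with |WM| = 11.0 on the right of HW, M = W + 11.0·(0.87882, -0.47716) = (58.652, -14.912). Then |DM| = |M − D| = 60.518.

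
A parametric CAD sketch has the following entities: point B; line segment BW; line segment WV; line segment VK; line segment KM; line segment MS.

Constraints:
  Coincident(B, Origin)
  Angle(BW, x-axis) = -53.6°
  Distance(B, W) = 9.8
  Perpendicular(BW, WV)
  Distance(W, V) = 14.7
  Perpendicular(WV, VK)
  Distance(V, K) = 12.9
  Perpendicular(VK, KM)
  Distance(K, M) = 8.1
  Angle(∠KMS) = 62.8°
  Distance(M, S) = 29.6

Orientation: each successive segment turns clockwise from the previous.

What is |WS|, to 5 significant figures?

24.197

B is at the origin; BW runs at -53.6° with length 9.8, so W = (5.8155, -7.8880). BW is perpendicular to WV, so WV runs at -143.60°; with |WV| = 14.7, V = (-6.0164, -16.611). The perpendicularity gives VK at right angles to WV, so VK runs at 126.40°; with |VK| = 12.9, K = (-13.672, -6.2281). VK is perpendicular to KM, so KM runs at 36.400°; with |KM| = 8.1, M = (-7.1519, -1.4214). ∠KMS = 62.8° gives MS at -80.800° from the x-axis; with |MS| = 29.6, S = (-2.4194, -30.641). Then |WS| = |S − W| = 24.197.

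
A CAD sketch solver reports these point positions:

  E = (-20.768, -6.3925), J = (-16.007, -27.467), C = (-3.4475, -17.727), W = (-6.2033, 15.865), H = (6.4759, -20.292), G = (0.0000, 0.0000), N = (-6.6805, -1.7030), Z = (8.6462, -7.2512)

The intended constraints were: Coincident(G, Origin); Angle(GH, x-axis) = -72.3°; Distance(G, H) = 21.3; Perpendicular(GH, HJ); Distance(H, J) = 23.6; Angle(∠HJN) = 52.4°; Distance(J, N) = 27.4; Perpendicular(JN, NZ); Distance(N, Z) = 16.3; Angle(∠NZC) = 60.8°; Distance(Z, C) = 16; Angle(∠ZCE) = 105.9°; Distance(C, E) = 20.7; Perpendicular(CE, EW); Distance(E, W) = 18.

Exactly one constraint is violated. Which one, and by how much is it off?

Distance(E, W) = 18 — off by 8.60.

G = (0.00, 0.00) ✓; GH at -72.30° ✓; |GH| = 21.30 ✓; ∠(GH, HJ) = 90.00° ✓; |HJ| = 23.60 ✓; ∠HJN = 52.40° ✓; |JN| = 27.40 ✓; ∠(JN, NZ) = 90.00° ✓; |NZ| = 16.30 ✓; ∠NZC = 60.80° ✓; |ZC| = 16.00 ✓; ∠ZCE = 105.9° ✓; |CE| = 20.70 ✓; ∠(CE, EW) = 90.00° ✓; |EW| = 26.60 ✗.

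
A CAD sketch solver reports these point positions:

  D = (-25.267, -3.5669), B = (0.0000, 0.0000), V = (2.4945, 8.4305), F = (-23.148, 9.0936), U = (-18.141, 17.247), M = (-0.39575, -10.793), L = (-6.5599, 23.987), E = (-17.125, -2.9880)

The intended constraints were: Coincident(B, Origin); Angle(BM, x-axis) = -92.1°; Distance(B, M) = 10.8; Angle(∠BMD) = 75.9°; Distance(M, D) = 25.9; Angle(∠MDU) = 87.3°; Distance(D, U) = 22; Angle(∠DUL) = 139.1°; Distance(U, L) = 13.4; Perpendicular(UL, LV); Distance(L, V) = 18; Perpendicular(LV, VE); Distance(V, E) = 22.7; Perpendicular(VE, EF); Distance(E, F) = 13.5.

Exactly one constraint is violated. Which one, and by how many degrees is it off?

Perpendicular(VE, EF) — off by 3.70°.

B = (0.00, 0.00) ✓; BM at -92.10° ✓; |BM| = 10.80 ✓; ∠BMD = 75.90° ✓; |MD| = 25.90 ✓; ∠MDU = 87.30° ✓; |DU| = 22.00 ✓; ∠DUL = 139.1° ✓; |UL| = 13.40 ✓; ∠(UL, LV) = 90.00° ✓; |LV| = 18.00 ✓; ∠(LV, VE) = 90.00° ✓; |VE| = 22.70 ✓; ∠(VE, EF) = 93.70° ✗; |EF| = 13.50 ✓.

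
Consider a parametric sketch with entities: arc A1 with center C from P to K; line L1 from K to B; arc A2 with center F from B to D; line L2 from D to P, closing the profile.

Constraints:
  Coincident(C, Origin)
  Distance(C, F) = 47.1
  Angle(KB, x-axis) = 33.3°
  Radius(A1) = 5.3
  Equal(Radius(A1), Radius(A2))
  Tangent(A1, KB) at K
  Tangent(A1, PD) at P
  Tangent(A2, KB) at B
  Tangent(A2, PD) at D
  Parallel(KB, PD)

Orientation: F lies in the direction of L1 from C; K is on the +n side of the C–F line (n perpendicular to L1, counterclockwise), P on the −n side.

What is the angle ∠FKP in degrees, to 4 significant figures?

83.58°

C is at the origin and F lies 47.1 along u from C, so F = 47.1·u = (39.37, 25.86). Tangency of A1 to both parallel lines with radius 5.3 puts K and P at C ± 5.3·n: K = (-2.910, 4.430), P = (2.910, -4.430). Then cos ∠FKP = KF·KP / (|KF||KP|), giving 83.58°.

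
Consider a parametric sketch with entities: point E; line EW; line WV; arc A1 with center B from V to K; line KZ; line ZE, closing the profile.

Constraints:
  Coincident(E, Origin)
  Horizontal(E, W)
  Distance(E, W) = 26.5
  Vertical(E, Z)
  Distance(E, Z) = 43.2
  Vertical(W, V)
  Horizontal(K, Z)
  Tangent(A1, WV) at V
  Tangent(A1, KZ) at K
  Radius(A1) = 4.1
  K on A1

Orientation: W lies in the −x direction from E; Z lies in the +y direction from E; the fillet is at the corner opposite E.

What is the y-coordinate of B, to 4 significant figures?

39.10

EZ is vertical with |EZ| = 43.2 and Z on the +y side, so Z = (0.000, 43.20). The virtual corner opposite E is at (-26.50, 43.20). Since A1 is tangent to WV there, BV ⟂ WV and tangency of A1 to KZ means the radius BK is perpendicular to KZ, with radius 4.1, so the center B sits 4.1 in from both sides at B = (-22.40, 39.10). So B.y = 39.10.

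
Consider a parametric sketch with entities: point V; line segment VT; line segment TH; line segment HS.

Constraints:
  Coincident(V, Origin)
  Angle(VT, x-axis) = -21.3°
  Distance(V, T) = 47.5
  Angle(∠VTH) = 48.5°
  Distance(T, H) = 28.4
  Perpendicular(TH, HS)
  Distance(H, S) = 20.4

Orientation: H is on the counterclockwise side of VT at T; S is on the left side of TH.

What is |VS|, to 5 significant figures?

15.484

V is at the origin; VT runs at -21.3° with length 47.5, so T = 47.5·(cos -21.3°, sin -21.3°) = (44.255, -17.254). ∠VTH = 48.5°, so TH runs at -21.3° + (180° − 48.5°) = 110.20° from the x-axis; with |TH| = 28.4, H = T + 28.4·(cos 110.20°, sin 110.20°) = (34.449, 9.3988). TH ⟂ HS; with |HS| = 20.4 on the left of TH, S = H + 20.4·(-0.93849, -0.34530) = (15.304, 2.3547). Then |VS| = |S − V| = 15.484.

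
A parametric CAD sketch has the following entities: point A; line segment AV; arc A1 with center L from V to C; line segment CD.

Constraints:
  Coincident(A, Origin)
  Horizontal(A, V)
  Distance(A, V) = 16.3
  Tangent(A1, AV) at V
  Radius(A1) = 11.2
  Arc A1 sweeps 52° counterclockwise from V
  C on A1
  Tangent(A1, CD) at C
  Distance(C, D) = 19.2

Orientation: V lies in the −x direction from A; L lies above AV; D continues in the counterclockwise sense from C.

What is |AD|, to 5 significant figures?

19.914

A is at the origin; A and V share the same y with |AV| = 16.3 and V on the −x side, so V = (-16.300, 0.0000). Since A1 is tangent to AV there, LV ⟂ AV, so L = V + (0, 11.2) = (-16.300, 11.200). On A1, V sits at bearing -90° from L; a 52° counterclockwise sweep puts C at bearing -38°, so C = L + 11.2·(cos -38°, sin -38°) = (-7.4743, 4.3046). The tangent condition forces LC to be normal to CD, so CD runs along (−sin -38°, cos -38°); with |CD| = 19.2, D = (4.3464, 19.434). Then |AD| = |D − A| = 19.914.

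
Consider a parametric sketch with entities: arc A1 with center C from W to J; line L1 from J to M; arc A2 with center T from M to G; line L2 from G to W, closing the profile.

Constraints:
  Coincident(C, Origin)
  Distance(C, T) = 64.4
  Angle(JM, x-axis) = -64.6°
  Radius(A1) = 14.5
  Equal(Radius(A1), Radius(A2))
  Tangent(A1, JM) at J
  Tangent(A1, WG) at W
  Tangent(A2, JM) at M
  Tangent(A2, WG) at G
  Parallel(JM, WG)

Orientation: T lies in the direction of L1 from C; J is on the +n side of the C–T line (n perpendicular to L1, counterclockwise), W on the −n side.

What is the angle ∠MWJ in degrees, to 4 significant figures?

65.76°

The slot axis is L1's direction at -64.6°, so u = (cos -64.6°, sin -64.6°) = (0.4289, -0.9033) and n = (−sin -64.6°, cos -64.6°) = (0.9033, 0.4289). C is at the origin and T lies 64.4 along u from C, so T = 64.4·u = (27.62, -58.17). Tangency of A1 to both parallel lines with radius 14.5 puts J and W at C ± 14.5·n: J = (13.10, 6.220), W = (-13.10, -6.220). Equal radii place M and G the same way about T: M = T + 14.5·n = (40.72, -51.96), G = T − 14.5·n = (14.53, -64.39). Then cos ∠MWJ = WM·WJ / (|WM||WJ|), giving 65.76°.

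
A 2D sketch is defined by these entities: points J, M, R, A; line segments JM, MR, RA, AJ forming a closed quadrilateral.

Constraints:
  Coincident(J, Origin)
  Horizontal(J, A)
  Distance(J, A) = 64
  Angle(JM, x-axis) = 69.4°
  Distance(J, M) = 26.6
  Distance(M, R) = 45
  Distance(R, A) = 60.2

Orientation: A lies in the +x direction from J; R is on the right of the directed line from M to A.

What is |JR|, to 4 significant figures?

21.32

Checks: |MR| = 45.00 ✓; |RA| = 60.20 ✓.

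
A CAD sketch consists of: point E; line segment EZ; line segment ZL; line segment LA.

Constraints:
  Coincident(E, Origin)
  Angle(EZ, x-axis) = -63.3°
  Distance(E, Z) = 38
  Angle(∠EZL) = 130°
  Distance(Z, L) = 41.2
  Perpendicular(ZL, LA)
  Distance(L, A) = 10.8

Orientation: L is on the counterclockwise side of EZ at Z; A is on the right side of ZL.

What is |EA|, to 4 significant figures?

76.81

∠EZL = 130.0°, so ZL runs at -63.3° + (180° − 130.0°) = -13.30° from the x-axis; with |ZL| = 41.2, L = Z + 41.2·(cos -13.30°, sin -13.30°) = (57.17, -43.43). ZL is perpendicular to LA; with |LA| = 10.8 on the right of ZL, A = L + 10.8·(-0.2300, -0.9732) = (54.68, -53.94). Then |EA| = |A − E| = 76.81.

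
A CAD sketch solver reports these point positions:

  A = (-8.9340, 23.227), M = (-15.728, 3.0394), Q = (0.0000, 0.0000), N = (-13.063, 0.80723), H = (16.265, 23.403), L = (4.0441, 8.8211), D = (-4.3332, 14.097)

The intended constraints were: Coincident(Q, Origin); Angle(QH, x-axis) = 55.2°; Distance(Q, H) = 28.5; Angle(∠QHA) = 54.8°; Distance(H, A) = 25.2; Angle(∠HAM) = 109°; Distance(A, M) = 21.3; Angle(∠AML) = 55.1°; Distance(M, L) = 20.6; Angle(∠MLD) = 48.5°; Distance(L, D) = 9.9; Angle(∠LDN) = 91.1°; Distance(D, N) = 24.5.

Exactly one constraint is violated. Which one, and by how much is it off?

Distance(D, N) = 24.5 — off by 8.60.

Q = (0.00, 0.00) ✓; QH at 55.20° ✓; |QH| = 28.50 ✓; ∠QHA = 54.80° ✓; |HA| = 25.20 ✓; ∠HAM = 109.0° ✓; |AM| = 21.30 ✓; ∠AML = 55.10° ✓; |ML| = 20.60 ✓; ∠MLD = 48.50° ✓; |LD| = 9.900 ✓; ∠LDN = 91.10° ✓; |DN| = 15.90 ✗.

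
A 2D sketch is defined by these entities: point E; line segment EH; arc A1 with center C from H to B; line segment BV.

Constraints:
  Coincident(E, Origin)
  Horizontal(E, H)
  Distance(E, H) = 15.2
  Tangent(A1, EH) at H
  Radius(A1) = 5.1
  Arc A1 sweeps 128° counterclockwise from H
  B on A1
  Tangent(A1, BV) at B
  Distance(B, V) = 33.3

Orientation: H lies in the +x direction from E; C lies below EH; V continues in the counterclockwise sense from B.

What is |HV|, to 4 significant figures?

38.22

E is at the origin; E and H share the same y with |EH| = 15.2 and H on the +x side, so H = (15.20, 0.000). Since A1 is tangent to EH there, CH ⟂ EH, so C = H + (0, -5.1) = (15.20, -5.100). On A1, H sits at bearing 90° from C; a 128° counterclockwise sweep puts B at bearing 218°, so B = C + 5.1·(cos 218°, sin 218°) = (11.18, -8.240). The tangent condition forces CB to be normal to BV, so BV runs along (−sin 218°, cos 218°); with |BV| = 33.3, V = (31.68, -34.48). Then |HV| = |V − H| = 38.22.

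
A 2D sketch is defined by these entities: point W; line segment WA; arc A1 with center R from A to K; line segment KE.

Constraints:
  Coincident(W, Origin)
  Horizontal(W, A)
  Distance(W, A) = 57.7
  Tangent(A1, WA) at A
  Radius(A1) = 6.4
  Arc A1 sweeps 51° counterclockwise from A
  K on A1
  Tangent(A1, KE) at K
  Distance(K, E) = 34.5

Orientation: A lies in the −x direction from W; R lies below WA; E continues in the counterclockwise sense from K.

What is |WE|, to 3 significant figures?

89.3

On A1, A sits at bearing 90° from R; a 51° counterclockwise sweep puts K at bearing 141°, so K = R + 6.4·(cos 141°, sin 141°) = (-62.7, -2.37). The tangent condition forces RK to be normal to KE, so KE runs along (−sin 141°, cos 141°); with |KE| = 34.5, E = (-84.4, -29.2). Then |WE| = |E − W| = 89.3.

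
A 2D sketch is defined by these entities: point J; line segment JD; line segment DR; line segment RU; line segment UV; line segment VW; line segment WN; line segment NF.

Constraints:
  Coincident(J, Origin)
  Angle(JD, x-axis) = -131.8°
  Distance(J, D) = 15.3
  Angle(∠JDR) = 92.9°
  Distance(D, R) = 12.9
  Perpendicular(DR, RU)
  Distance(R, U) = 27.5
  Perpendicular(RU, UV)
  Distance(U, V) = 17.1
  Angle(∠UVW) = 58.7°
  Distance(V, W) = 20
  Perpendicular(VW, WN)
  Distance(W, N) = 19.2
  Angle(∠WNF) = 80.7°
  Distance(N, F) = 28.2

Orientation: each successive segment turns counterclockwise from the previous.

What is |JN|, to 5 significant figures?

23.921

∠UVW = 58.7° gives VW at -103.40° from the x-axis; with |VW| = 20.0, W = (1.5251, -8.3601). The perpendicularity gives WN at right angles to VW, so WN runs at -13.400°; with |WN| = 19.2, N = (20.202, -12.810). Then |JN| = |N − J| = 23.921.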